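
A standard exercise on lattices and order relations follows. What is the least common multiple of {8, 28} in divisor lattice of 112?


In a divisor lattice, join = lcm (least common multiple).
Compute lcm iteratively: start with first element, then lcm(current, next).
Elements: [8, 28]
lcm(8,28) = 56
Final lcm = 56


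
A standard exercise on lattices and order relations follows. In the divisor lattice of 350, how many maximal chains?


A maximal chain goes from the minimum element to a maximal element via cover relations.
Counting all min-to-max paths in the cover graph.
Total maximal chains: 12


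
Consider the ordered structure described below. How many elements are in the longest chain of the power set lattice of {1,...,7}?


A chain is a totally ordered subset; we count the number of elements in a maximum chain.
Compute, for each element x, the size of the longest chain ending at x:
  {}: 1
  {1}: 2
  {2}: 2
  {3}: 2
  {4}: 2
  {5}: 2
  ...
A maximum chain: {} < {1} < {1,2} < {1,2,3} < {1,2,3,4} < {1,2,3,4,5} < {1,2,3,4,5,6} < {1,2,3,4,5,6,7}
Number of elements in the longest chain: 8


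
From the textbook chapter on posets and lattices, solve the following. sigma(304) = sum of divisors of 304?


sigma(n) = sum of divisors.
Divisors of 304: [1, 2, 4, 8, 16, 19, 38, 76, 152, 304]
Sum = 620


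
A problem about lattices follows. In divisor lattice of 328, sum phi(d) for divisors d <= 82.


Divisors of 328 up to 82: [1, 2, 4, 8, 41, 82]
phi values: [1, 1, 2, 4, 40, 40]
Sum = 88


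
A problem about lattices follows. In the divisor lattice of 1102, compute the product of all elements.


Divisors of 1102: [1, 2, 19, 29, 38, 58, 551, 1102]
Product = n^(d(n)/2) = 1102^(8/2)
Product = 1474777075216


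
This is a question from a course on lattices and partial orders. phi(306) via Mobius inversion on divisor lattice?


phi(n) = n * prod_{p|n} (1 - 1/p).
Prime divisors of 306: [2, 3, 17]
phi(306) = 306 * (1 - 1/2) * (1 - 1/3) * (1 - 1/17)
phi(306) = 96


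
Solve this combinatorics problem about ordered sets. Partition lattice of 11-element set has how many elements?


B(n) = number of set partitions of an n-element set.
B(n) satisfies the recurrence: B(n+1) = sum_k C(n,k)*B(k).
B(11) = 678570


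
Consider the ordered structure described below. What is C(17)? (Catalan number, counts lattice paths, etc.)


C(n) = C(2n, n) / (n+1).
C(34, 17) = 2333606220
C(17) = 2333606220 / 18 = 129644790


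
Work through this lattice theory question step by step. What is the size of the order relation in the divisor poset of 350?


The order relation is {(a,b) : a <= b}, reflexive so it includes (a,a).
Examples: (1,1), (1,10), (1,14), (1,175), (1,2), ...
Total ordered pairs: 54


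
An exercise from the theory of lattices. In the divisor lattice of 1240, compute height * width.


Height = length of longest chain minus 1; width = size of largest antichain.
A maximum chain: 1 | 31 | 155 | 310 | 620 | 1240  (height 5).
A maximum antichain: {4, 10, 62, 155}  (width 4).
Product = 5 * 4 = 20


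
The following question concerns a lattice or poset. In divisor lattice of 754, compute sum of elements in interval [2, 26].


Interval [2,26] in divisors of 754: [2, 26]
Sum = 28


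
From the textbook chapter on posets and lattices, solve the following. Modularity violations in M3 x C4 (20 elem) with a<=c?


Modular law: if a <= c then a v (b ^ c) = (a v b) ^ c.
Check all triples (a,b,c) with a <= c among 20 elements.
This lattice is modular (diamonds M_m and their chain-products are modular).
Total violating triples: 0


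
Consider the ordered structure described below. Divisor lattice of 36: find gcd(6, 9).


In a divisor lattice, meet = gcd (greatest common divisor).
By Euclidean algorithm or factoring: gcd(6,9) = 3


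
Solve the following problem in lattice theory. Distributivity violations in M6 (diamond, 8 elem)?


Distributive law: a ^ (b v c) = (a ^ b) v (a ^ c).
Check all 8^3 = 512 ordered triples (a,b,c).
  e.g. a=a1, b=a2, c=a3: lhs=a1 != rhs=0
  e.g. a=a1, b=a2, c=a4: lhs=a1 != rhs=0
Total violating triples: 120


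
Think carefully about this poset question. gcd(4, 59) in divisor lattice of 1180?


Meet=gcd.
gcd(4,59)=1


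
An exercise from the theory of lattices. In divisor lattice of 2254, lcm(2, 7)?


Join=lcm.
gcd(2,7)=1
lcm=14


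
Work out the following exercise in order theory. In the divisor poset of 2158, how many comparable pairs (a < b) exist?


A comparable pair {a,b} has a < b or b < a in the order.
Count unordered pairs where one element is strictly below the other.
Examples: {1,2}, {1,13}, {1,26}, {1,83}, ...
Total comparable pairs: 19


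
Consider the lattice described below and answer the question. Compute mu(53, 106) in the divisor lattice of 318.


In a divisor lattice, mu(a,b) = mu(b/a) where mu is the classical Mobius function.
b/a = 106/53 = 2
Prime factorization of 2: primes [2]
2 is squarefree with 1 prime factor(s), so mu(2) = (-1)^1 = -1


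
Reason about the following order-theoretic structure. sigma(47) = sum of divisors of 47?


sigma(n) = sum of divisors.
Divisors of 47: [1, 47]
Sum = 48


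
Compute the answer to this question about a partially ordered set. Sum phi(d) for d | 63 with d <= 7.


Divisors of 63 up to 7: [1, 3, 7]
phi values: [1, 2, 6]
Sum = 9


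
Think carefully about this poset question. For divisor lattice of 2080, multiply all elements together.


Divisors of 2080: [1, 2, 4, 5, 8, 10, 13, 16, 20, 26, 32, 40, 52, 65, 80, 104, 130, 160, 208, 260, 416, 520, 1040, 2080]
Product = n^(d(n)/2) = 2080^(24/2)
Product = 6557827967253220516257857536000000000000


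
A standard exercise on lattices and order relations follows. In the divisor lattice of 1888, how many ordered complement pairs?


Complement pair (a,b): a meet b = bottom, a join b = top.
Here: gcd(a,b)=1 and lcm(a,b)=1888, i.e. a*b=1888 with a,b coprime.
Pairs found: (1,1888), (32,59), (59,32), (1888,1)
Total ordered pairs: 4


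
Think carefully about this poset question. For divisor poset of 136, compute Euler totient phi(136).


phi(n) = n * prod_{p|n} (1 - 1/p).
Prime divisors of 136: [2, 17]
phi(136) = 136 * (1 - 1/2) * (1 - 1/17)
phi(136) = 64


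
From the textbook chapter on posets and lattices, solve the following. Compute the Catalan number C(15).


C(n) = C(2n, n) / (n+1).
C(30, 15) = 155117520
C(15) = 155117520 / 16 = 9694845


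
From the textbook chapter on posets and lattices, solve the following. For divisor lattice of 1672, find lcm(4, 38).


In a divisor lattice, join = lcm (least common multiple).
Compute lcm iteratively: start with first element, then lcm(current, next).
Elements: [4, 38]
lcm(4,38) = 76
Final lcm = 76


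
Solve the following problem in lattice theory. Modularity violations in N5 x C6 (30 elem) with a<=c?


Modular law: if a <= c then a v (b ^ c) = (a v b) ^ c.
Check all triples (a,b,c) with a <= c among 30 elements.
  e.g. a=(a,0), b=(c,0), c=(b,0): lhs=(a,0) != rhs=(b,0)
  e.g. a=(a,0), b=(c,1), c=(b,0): lhs=(a,0) != rhs=(b,0)
Total violating triples: 126


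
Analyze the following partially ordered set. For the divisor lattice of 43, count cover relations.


A cover relation a -< b holds when a < b with no c strictly between.
Cover relations:
  1 -< 43
Total: 1


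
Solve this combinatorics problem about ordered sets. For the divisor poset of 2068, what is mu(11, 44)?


In a divisor lattice, mu(a,b) = mu(b/a) where mu is the classical Mobius function.
b/a = 44/11 = 4
Prime factorization of 4: primes [2]
4 is not squarefree, so mu(4) = 0


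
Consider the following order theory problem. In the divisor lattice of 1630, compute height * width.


Height = length of longest chain minus 1; width = size of largest antichain.
A maximum chain: 1 | 163 | 815 | 1630  (height 3).
A maximum antichain: {2, 5, 163}  (width 3).
Product = 3 * 3 = 9


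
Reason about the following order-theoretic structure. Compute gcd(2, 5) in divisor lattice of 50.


In a divisor lattice, meet = gcd (greatest common divisor).
By Euclidean algorithm or factoring: gcd(2,5) = 1


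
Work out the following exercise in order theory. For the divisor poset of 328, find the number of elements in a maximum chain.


A chain is a totally ordered subset; we count the number of elements in a maximum chain.
Compute, for each element x, the size of the longest chain ending at x:
  1: 1
  2: 2
  41: 2
  4: 3
  8: 4
  82: 3
  ...
A maximum chain: 1 < 2 < 4 < 8 < 328
Number of elements in the longest chain: 5


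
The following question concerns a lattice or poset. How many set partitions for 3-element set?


B(n) = number of set partitions of an n-element set.
B(n) satisfies the recurrence: B(n+1) = sum_k C(n,k)*B(k).
B(3) = 5


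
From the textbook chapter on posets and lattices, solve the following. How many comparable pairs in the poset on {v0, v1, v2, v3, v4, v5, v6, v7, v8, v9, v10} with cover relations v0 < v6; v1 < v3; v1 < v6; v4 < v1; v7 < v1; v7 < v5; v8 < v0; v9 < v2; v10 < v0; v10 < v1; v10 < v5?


A comparable pair {a,b} has a < b or b < a in the order.
Count unordered pairs where one element is strictly below the other.
Examples: {v0,v6}, {v0,v8}, {v0,v10}, {v1,v3}, ...
Total comparable pairs: 18


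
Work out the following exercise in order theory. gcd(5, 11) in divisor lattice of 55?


Meet=gcd.
gcd(5,11)=1


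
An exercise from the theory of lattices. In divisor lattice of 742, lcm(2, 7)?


Join=lcm.
gcd(2,7)=1
lcm=14


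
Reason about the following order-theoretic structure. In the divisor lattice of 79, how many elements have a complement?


An element a is complemented if some b has a meet b = bottom, a join b = top.
a is complemented iff gcd(a, n/a)=1, i.e. a is a unitary divisor of 79.
Complemented elements: 1, 79
Count: 2


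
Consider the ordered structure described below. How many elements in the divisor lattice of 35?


Divisors of 35: [1, 5, 7, 35]
Count: 4


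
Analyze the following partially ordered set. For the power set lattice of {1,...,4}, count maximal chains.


A maximal chain goes from the minimum element to a maximal element via cover relations.
Counting all min-to-max paths in the cover graph.
Total maximal chains: 24


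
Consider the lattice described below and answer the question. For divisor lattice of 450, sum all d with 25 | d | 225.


Interval [25,225] in divisors of 450: [25, 75, 225]
Sum = 325


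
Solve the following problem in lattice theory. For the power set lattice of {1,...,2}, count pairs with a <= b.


The order relation is {(a,b) : a <= b}, reflexive so it includes (a,a).
Examples: ({},{}), ({},{1,2}), ({},{1}), ({},{2}), ({1,2},{1,2}), ...
Total ordered pairs: 9


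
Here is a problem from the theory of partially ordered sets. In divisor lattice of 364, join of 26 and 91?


In a divisor lattice, join = lcm (least common multiple).
gcd(26,91) = 13
lcm(26,91) = 26*91/gcd = 2366/13 = 182


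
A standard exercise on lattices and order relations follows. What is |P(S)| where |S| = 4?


Power set = 2^n.
2^4 = 16


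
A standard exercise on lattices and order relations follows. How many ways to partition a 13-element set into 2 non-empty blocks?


S(n,k) = k*S(n-1,k) + S(n-1,k-1).
S(12,2) = 2047, S(12,1) = 1
S(13,2) = 2*2047 + 1 = 4094 + 1
S(13,2) = 4095


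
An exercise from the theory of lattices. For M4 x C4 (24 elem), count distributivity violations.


Distributive law: a ^ (b v c) = (a ^ b) v (a ^ c).
Check all 24^3 = 13824 ordered triples (a,b,c).
  e.g. a=(a1,0), b=(a2,0), c=(a3,0): lhs=(a1,0) != rhs=(0,0)
  e.g. a=(a1,0), b=(a2,0), c=(a3,1): lhs=(a1,0) != rhs=(0,0)
Total violating triples: 1536


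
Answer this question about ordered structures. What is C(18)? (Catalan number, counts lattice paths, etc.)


C(n) = C(2n, n) / (n+1).
C(36, 18) = 9075135300
C(18) = 9075135300 / 19 = 477638700


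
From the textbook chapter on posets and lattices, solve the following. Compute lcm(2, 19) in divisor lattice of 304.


In a divisor lattice, join = lcm (least common multiple).
gcd(2,19) = 1
lcm(2,19) = 2*19/gcd = 38/1 = 38


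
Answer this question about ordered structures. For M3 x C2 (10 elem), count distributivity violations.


Distributive law: a ^ (b v c) = (a ^ b) v (a ^ c).
Check all 10^3 = 1000 ordered triples (a,b,c).
  e.g. a=(a1,0), b=(a2,0), c=(a3,0): lhs=(a1,0) != rhs=(0,0)
  e.g. a=(a1,0), b=(a2,0), c=(a3,1): lhs=(a1,0) != rhs=(0,0)
Total violating triples: 48


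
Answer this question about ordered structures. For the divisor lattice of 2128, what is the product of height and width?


Height = length of longest chain minus 1; width = size of largest antichain.
A maximum chain: 1 | 19 | 133 | 266 | 532 | 1064 | 2128  (height 6).
A maximum antichain: {4, 14, 38, 133}  (width 4).
Product = 6 * 4 = 24


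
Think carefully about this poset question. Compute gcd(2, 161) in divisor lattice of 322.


In a divisor lattice, meet = gcd (greatest common divisor).
By Euclidean algorithm or factoring: gcd(2,161) = 1


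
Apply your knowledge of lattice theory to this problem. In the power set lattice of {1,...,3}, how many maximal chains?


A maximal chain goes from the minimum element to a maximal element via cover relations.
Counting all min-to-max paths in the cover graph.
Total maximal chains: 6


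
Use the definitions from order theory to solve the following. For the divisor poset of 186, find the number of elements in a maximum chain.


A chain is a totally ordered subset; we count the number of elements in a maximum chain.
Compute, for each element x, the size of the longest chain ending at x:
  1: 1
  2: 2
  3: 2
  31: 2
  6: 3
  62: 3
  ...
A maximum chain: 1 < 2 < 6 < 186
Number of elements in the longest chain: 4


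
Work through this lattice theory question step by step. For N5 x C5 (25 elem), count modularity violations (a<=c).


Modular law: if a <= c then a v (b ^ c) = (a v b) ^ c.
Check all triples (a,b,c) with a <= c among 25 elements.
  e.g. a=(a,0), b=(c,0), c=(b,0): lhs=(a,0) != rhs=(b,0)
  e.g. a=(a,0), b=(c,1), c=(b,0): lhs=(a,0) != rhs=(b,0)
Total violating triples: 75


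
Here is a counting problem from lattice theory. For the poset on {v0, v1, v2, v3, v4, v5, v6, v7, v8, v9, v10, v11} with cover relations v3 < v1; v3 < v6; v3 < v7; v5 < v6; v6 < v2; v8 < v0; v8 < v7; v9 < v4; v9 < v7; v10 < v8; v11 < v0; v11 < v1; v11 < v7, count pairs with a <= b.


The order relation is {(a,b) : a <= b}, reflexive so it includes (a,a).
Examples: (v0,v0), (v1,v1), (v10,v0), (v10,v10), (v10,v7), ...
Total ordered pairs: 29


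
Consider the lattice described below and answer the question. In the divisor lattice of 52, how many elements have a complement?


An element a is complemented if some b has a meet b = bottom, a join b = top.
a is complemented iff gcd(a, n/a)=1, i.e. a is a unitary divisor of 52.
Complemented elements: 1, 4, 13, 52
Count: 4


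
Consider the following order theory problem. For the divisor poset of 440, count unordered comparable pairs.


A comparable pair {a,b} has a < b or b < a in the order.
Count unordered pairs where one element is strictly below the other.
Examples: {1,2}, {1,4}, {1,5}, {1,8}, ...
Total comparable pairs: 74


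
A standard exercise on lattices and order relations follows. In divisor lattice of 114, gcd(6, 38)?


Meet=gcd.
gcd(6,38)=2


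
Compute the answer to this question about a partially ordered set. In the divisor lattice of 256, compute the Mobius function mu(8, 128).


In a divisor lattice, mu(a,b) = mu(b/a) where mu is the classical Mobius function.
b/a = 128/8 = 16
Prime factorization of 16: primes [2]
16 is not squarefree, so mu(16) = 0


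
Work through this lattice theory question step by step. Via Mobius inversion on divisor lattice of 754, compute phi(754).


phi(n) = n * prod_{p|n} (1 - 1/p).
Prime divisors of 754: [2, 13, 29]
phi(754) = 754 * (1 - 1/2) * (1 - 1/13) * (1 - 1/29)
phi(754) = 336


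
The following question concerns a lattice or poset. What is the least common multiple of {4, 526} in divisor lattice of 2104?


In a divisor lattice, join = lcm (least common multiple).
Compute lcm iteratively: start with first element, then lcm(current, next).
Elements: [4, 526]
lcm(4,526) = 1052
Final lcm = 1052


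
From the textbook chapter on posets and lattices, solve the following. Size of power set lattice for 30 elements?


Power set = 2^n.
2^30 = 1073741824


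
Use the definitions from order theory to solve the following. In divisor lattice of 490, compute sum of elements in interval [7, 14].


Interval [7,14] in divisors of 490: [7, 14]
Sum = 21


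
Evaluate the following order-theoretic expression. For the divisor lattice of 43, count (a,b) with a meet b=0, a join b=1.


Complement pair (a,b): a meet b = bottom, a join b = top.
Here: gcd(a,b)=1 and lcm(a,b)=43, i.e. a*b=43 with a,b coprime.
Pairs found: (1,43), (43,1)
Total ordered pairs: 2


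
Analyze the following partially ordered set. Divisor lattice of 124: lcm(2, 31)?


Join=lcm.
gcd(2,31)=1
lcm=62


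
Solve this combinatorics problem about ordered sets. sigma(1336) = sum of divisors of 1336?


sigma(n) = sum of divisors.
Divisors of 1336: [1, 2, 4, 8, 167, 334, 668, 1336]
Sum = 2520


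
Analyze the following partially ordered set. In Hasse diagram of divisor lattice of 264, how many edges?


A cover relation a -< b holds when a < b with no c strictly between.
Cover relations:
  1 -< 2
  1 -< 3
  1 -< 11
  2 -< 4
  2 -< 6
  2 -< 22
  3 -< 6
  3 -< 33
  ...20 more
Total: 28


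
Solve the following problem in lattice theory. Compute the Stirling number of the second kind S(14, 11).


S(n,k) = k*S(n-1,k) + S(n-1,k-1).
S(13,11) = 2431, S(13,10) = 39325
S(14,11) = 11*2431 + 39325 = 26741 + 39325
S(14,11) = 66066


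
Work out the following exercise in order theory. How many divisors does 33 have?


Divisors of 33: [1, 3, 11, 33]
Count: 4


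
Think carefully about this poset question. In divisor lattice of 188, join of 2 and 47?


In a divisor lattice, join = lcm (least common multiple).
gcd(2,47) = 1
lcm(2,47) = 2*47/gcd = 94/1 = 94


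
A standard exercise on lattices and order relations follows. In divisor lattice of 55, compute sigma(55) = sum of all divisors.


sigma(n) = sum of divisors.
Divisors of 55: [1, 5, 11, 55]
Sum = 72


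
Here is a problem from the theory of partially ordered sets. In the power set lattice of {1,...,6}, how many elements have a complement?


An element a is complemented if some b has a meet b = bottom, a join b = top.
every subset A has complement S\A, so all elements are complemented.
Complemented elements: {}, {1}, {2}, {3}, {4}, {5}, ... (58 more)
Count: 64


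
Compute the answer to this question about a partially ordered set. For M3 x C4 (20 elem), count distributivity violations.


Distributive law: a ^ (b v c) = (a ^ b) v (a ^ c).
Check all 20^3 = 8000 ordered triples (a,b,c).
  e.g. a=(a1,0), b=(a2,0), c=(a3,0): lhs=(a1,0) != rhs=(0,0)
  e.g. a=(a1,0), b=(a2,0), c=(a3,1): lhs=(a1,0) != rhs=(0,0)
Total violating triples: 384


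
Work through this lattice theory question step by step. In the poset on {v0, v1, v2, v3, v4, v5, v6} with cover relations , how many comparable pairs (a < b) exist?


A comparable pair {a,b} has a < b or b < a in the order.
Count unordered pairs where one element is strictly below the other.
Total comparable pairs: 0


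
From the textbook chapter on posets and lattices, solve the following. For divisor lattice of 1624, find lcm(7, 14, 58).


In a divisor lattice, join = lcm (least common multiple).
Compute lcm iteratively: start with first element, then lcm(current, next).
Elements: [7, 14, 58]
lcm(7,14) = 14
lcm(14,58) = 406
Final lcm = 406


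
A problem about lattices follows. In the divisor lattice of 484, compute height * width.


Height = length of longest chain minus 1; width = size of largest antichain.
A maximum chain: 1 | 11 | 121 | 242 | 484  (height 4).
A maximum antichain: {4, 22, 121}  (width 3).
Product = 4 * 3 = 12


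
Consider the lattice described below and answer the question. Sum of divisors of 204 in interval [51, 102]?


Interval [51,102] in divisors of 204: [51, 102]
Sum = 153


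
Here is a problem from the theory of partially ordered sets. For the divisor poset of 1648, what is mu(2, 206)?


In a divisor lattice, mu(a,b) = mu(b/a) where mu is the classical Mobius function.
b/a = 206/2 = 103
Prime factorization of 103: primes [103]
103 is squarefree with 1 prime factor(s), so mu(103) = (-1)^1 = -1


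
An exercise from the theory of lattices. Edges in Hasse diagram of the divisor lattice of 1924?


A cover relation a -< b holds when a < b with no c strictly between.
Cover relations:
  1 -< 2
  1 -< 13
  1 -< 37
  2 -< 4
  2 -< 26
  2 -< 74
  4 -< 52
  4 -< 148
  ...12 more
Total: 20


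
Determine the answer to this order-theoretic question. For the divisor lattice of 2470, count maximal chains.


A maximal chain goes from the minimum element to a maximal element via cover relations.
Counting all min-to-max paths in the cover graph.
Total maximal chains: 24


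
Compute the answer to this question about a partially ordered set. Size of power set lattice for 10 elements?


Power set = 2^n.
2^10 = 1024


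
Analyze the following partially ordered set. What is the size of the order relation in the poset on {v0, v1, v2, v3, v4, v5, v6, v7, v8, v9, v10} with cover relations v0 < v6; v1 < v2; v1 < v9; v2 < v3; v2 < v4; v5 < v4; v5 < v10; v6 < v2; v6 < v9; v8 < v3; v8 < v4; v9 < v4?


The order relation is {(a,b) : a <= b}, reflexive so it includes (a,a).
Examples: (v0,v0), (v0,v2), (v0,v3), (v0,v4), (v0,v6), ...
Total ordered pairs: 31


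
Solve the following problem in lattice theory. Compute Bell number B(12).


B(n) = number of set partitions of an n-element set.
B(n) satisfies the recurrence: B(n+1) = sum_k C(n,k)*B(k).
B(12) = 4213597


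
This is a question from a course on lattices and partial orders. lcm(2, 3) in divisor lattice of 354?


Join=lcm.
gcd(2,3)=1
lcm=6


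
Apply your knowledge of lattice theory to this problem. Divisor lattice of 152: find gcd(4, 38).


In a divisor lattice, meet = gcd (greatest common divisor).
By Euclidean algorithm or factoring: gcd(4,38) = 2


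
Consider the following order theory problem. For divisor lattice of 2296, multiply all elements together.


Divisors of 2296: [1, 2, 4, 7, 8, 14, 28, 41, 56, 82, 164, 287, 328, 574, 1148, 2296]
Product = n^(d(n)/2) = 2296^(16/2)
Product = 772280501280116853950119936


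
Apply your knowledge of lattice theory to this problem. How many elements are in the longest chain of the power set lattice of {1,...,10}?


A chain is a totally ordered subset; we count the number of elements in a maximum chain.
Compute, for each element x, the size of the longest chain ending at x:
  {}: 1
  {1}: 2
  {2}: 2
  {3}: 2
  {4}: 2
  {5}: 2
  ...
A maximum chain: {} < {1} < {1,2} < {1,2,3} < {1,2,3,4} < {1,2,3,4,5} < {1,2,3,4,5,6} < {1,2,3,4,5,6,7} < {1,2,3,4,5,6,7,8} < {1,2,3,4,5,6,7,8,9} < {1,2,3,4,5,6,7,8,9,10}
Number of elements in the longest chain: 11


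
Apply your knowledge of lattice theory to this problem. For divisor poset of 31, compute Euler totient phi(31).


phi(n) = n * prod_{p|n} (1 - 1/p).
Prime divisors of 31: [31]
phi(31) = 31 * (1 - 1/31)
phi(31) = 30


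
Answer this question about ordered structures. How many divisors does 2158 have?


Divisors of 2158: [1, 2, 13, 26, 83, 166, 1079, 2158]
Count: 8


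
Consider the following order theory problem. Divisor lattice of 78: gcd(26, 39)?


Meet=gcd.
gcd(26,39)=13


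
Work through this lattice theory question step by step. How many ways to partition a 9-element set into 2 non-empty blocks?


S(n,k) = k*S(n-1,k) + S(n-1,k-1).
S(8,2) = 127, S(8,1) = 1
S(9,2) = 2*127 + 1 = 254 + 1
S(9,2) = 255


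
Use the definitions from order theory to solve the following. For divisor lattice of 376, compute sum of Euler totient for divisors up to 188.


Divisors of 376 up to 188: [1, 2, 4, 8, 47, 94, 188]
phi values: [1, 1, 2, 4, 46, 46, 92]
Sum = 192


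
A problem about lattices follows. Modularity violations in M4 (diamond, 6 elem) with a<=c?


Modular law: if a <= c then a v (b ^ c) = (a v b) ^ c.
Check all triples (a,b,c) with a <= c among 6 elements.
This lattice is modular (diamonds M_m and their chain-products are modular).
Total violating triples: 0


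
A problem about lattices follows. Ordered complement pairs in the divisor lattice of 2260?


Complement pair (a,b): a meet b = bottom, a join b = top.
Here: gcd(a,b)=1 and lcm(a,b)=2260, i.e. a*b=2260 with a,b coprime.
Pairs found: (1,2260), (4,565), (5,452), (20,113), ... (4 more)
Total ordered pairs: 8


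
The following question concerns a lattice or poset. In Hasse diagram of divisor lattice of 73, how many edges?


A cover relation a -< b holds when a < b with no c strictly between.
Cover relations:
  1 -< 73
Total: 1


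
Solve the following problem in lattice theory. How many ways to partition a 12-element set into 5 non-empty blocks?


S(n,k) = k*S(n-1,k) + S(n-1,k-1).
S(11,5) = 246730, S(11,4) = 145750
S(12,5) = 5*246730 + 145750 = 1233650 + 145750
S(12,5) = 1379400


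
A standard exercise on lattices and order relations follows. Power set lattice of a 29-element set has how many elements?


Power set = 2^n.
2^29 = 536870912


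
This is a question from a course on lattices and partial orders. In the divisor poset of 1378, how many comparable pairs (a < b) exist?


A comparable pair {a,b} has a < b or b < a in the order.
Count unordered pairs where one element is strictly below the other.
Examples: {1,2}, {1,13}, {1,26}, {1,53}, ...
Total comparable pairs: 19


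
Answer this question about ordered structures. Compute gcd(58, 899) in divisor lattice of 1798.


In a divisor lattice, meet = gcd (greatest common divisor).
By Euclidean algorithm or factoring: gcd(58,899) = 29


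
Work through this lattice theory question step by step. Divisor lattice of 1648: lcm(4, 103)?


Join=lcm.
gcd(4,103)=1
lcm=412


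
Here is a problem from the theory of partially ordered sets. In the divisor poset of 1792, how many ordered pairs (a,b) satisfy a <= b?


The order relation is {(a,b) : a <= b}, reflexive so it includes (a,a).
Examples: (1,1), (1,112), (1,128), (1,14), (1,16), ...
Total ordered pairs: 135


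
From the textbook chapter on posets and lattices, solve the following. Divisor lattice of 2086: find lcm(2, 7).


In a divisor lattice, join = lcm (least common multiple).
gcd(2,7) = 1
lcm(2,7) = 2*7/gcd = 14/1 = 14


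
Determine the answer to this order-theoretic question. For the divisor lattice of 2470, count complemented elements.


An element a is complemented if some b has a meet b = bottom, a join b = top.
a is complemented iff gcd(a, n/a)=1, i.e. a is a unitary divisor of 2470.
Complemented elements: 1, 2, 5, 10, 13, 19, ... (10 more)
Count: 16


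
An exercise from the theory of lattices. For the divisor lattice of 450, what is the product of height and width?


Height = length of longest chain minus 1; width = size of largest antichain.
A maximum chain: 1 | 5 | 25 | 75 | 225 | 450  (height 5).
A maximum antichain: {6, 9, 10, 15, 25}  (width 5).
Product = 5 * 5 = 25


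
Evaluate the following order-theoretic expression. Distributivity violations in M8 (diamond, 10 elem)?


Distributive law: a ^ (b v c) = (a ^ b) v (a ^ c).
Check all 10^3 = 1000 ordered triples (a,b,c).
  e.g. a=a1, b=a2, c=a3: lhs=a1 != rhs=0
  e.g. a=a1, b=a2, c=a4: lhs=a1 != rhs=0
Total violating triples: 336


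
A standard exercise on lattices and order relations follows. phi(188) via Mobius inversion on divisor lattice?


phi(n) = n * prod_{p|n} (1 - 1/p).
Prime divisors of 188: [2, 47]
phi(188) = 188 * (1 - 1/2) * (1 - 1/47)
phi(188) = 92


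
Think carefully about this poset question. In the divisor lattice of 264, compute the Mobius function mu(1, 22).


In a divisor lattice, mu(a,b) = mu(b/a) where mu is the classical Mobius function.
b/a = 22/1 = 22
Prime factorization of 22: primes [2, 11]
22 is squarefree with 2 prime factor(s), so mu(22) = (-1)^2 = 1


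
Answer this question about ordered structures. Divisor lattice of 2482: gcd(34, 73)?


Meet=gcd.
gcd(34,73)=1


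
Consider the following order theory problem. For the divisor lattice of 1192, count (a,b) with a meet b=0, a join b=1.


Complement pair (a,b): a meet b = bottom, a join b = top.
Here: gcd(a,b)=1 and lcm(a,b)=1192, i.e. a*b=1192 with a,b coprime.
Pairs found: (1,1192), (8,149), (149,8), (1192,1)
Total ordered pairs: 4


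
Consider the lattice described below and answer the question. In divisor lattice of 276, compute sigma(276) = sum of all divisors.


sigma(n) = sum of divisors.
Divisors of 276: [1, 2, 3, 4, 6, 12, 23, 46, 69, 92, 138, 276]
Sum = 672


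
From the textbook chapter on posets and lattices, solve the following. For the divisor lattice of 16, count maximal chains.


A maximal chain goes from the minimum element to a maximal element via cover relations.
Counting all min-to-max paths in the cover graph.
Total maximal chains: 1


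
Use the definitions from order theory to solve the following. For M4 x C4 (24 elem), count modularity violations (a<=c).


Modular law: if a <= c then a v (b ^ c) = (a v b) ^ c.
Check all triples (a,b,c) with a <= c among 24 elements.
This lattice is modular (diamonds M_m and their chain-products are modular).
Total violating triples: 0


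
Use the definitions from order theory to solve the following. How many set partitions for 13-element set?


B(n) = number of set partitions of an n-element set.
B(n) satisfies the recurrence: B(n+1) = sum_k C(n,k)*B(k).
B(13) = 27644437


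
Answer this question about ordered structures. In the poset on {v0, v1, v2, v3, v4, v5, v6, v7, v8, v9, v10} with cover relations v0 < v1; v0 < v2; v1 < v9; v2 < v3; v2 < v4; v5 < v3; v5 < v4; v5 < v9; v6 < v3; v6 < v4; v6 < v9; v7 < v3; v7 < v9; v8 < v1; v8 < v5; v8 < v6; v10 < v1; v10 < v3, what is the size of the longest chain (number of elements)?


A chain is a totally ordered subset; we count the number of elements in a maximum chain.
Compute, for each element x, the size of the longest chain ending at x:
  v0: 1
  v7: 1
  v8: 1
  v10: 1
  v2: 2
  v5: 2
  ...
A maximum chain: v0 < v2 < v3
Number of elements in the longest chain: 3


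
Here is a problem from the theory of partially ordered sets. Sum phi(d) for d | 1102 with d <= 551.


Divisors of 1102 up to 551: [1, 2, 19, 29, 38, 58, 551]
phi values: [1, 1, 18, 28, 18, 28, 504]
Sum = 598


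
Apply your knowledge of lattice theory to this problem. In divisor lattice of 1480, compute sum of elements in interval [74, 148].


Interval [74,148] in divisors of 1480: [74, 148]
Sum = 222


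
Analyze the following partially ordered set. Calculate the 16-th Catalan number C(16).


C(n) = C(2n, n) / (n+1).
C(32, 16) = 601080390
C(16) = 601080390 / 17 = 35357670


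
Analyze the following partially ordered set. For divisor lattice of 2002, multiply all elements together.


Divisors of 2002: [1, 2, 7, 11, 13, 14, 22, 26, 77, 91, 143, 154, 182, 286, 1001, 2002]
Product = n^(d(n)/2) = 2002^(16/2)
Product = 258055182353934343170048256


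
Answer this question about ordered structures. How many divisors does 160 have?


Divisors of 160: [1, 2, 4, 5, 8, 10, 16, 20, 32, 40, 80, 160]
Count: 12


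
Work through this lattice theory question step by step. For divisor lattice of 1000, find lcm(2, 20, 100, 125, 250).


In a divisor lattice, join = lcm (least common multiple).
Compute lcm iteratively: start with first element, then lcm(current, next).
Elements: [2, 20, 100, 125, 250]
lcm(2,20) = 20
lcm(20,100) = 100
lcm(100,125) = 500
lcm(500,250) = 500
Final lcm = 500


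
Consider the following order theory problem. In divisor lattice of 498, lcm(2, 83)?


Join=lcm.
gcd(2,83)=1
lcm=166


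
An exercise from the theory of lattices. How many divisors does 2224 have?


Divisors of 2224: [1, 2, 4, 8, 16, 139, 278, 556, 1112, 2224]
Count: 10


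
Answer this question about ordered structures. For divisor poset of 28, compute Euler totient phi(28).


phi(n) = n * prod_{p|n} (1 - 1/p).
Prime divisors of 28: [2, 7]
phi(28) = 28 * (1 - 1/2) * (1 - 1/7)
phi(28) = 12


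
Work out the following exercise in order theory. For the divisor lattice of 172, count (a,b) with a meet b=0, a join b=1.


Complement pair (a,b): a meet b = bottom, a join b = top.
Here: gcd(a,b)=1 and lcm(a,b)=172, i.e. a*b=172 with a,b coprime.
Pairs found: (1,172), (4,43), (43,4), (172,1)
Total ordered pairs: 4


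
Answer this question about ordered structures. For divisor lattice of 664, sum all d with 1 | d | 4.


Interval [1,4] in divisors of 664: [1, 2, 4]
Sum = 7


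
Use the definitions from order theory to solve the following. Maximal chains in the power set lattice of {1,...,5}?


A maximal chain goes from the minimum element to a maximal element via cover relations.
Counting all min-to-max paths in the cover graph.
Total maximal chains: 120


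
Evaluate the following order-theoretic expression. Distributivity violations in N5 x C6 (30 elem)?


Distributive law: a ^ (b v c) = (a ^ b) v (a ^ c).
Check all 30^3 = 27000 ordered triples (a,b,c).
  e.g. a=(b,0), b=(a,0), c=(c,0): lhs=(b,0) != rhs=(a,0)
  e.g. a=(b,0), b=(a,0), c=(c,1): lhs=(b,0) != rhs=(a,0)
Total violating triples: 432


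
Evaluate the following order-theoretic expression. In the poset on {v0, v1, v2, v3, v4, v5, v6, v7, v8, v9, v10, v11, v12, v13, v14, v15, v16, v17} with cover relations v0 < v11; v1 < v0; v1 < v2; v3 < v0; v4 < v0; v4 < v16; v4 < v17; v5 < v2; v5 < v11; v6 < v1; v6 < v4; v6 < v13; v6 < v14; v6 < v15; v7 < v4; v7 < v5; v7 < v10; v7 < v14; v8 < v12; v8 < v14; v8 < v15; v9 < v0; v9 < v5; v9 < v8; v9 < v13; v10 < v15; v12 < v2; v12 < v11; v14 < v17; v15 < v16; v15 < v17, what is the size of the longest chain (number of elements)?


A chain is a totally ordered subset; we count the number of elements in a maximum chain.
Compute, for each element x, the size of the longest chain ending at x:
  v3: 1
  v6: 1
  v7: 1
  v9: 1
  v1: 2
  v8: 2
  ...
A maximum chain: v9 < v8 < v12 < v2
Number of elements in the longest chain: 4


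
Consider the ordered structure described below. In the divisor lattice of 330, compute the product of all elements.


Divisors of 330: [1, 2, 3, 5, 6, 10, 11, 15, 22, 30, 33, 55, 66, 110, 165, 330]
Product = n^(d(n)/2) = 330^(16/2)
Product = 140640861824100000000


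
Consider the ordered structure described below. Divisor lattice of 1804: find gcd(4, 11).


In a divisor lattice, meet = gcd (greatest common divisor).
By Euclidean algorithm or factoring: gcd(4,11) = 1


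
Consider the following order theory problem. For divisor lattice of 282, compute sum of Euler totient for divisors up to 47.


Divisors of 282 up to 47: [1, 2, 3, 6, 47]
phi values: [1, 1, 2, 2, 46]
Sum = 52


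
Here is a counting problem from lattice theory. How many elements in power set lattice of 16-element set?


Power set = 2^n.
2^16 = 65536


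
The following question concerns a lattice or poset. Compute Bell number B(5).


B(n) = number of set partitions of an n-element set.
B(n) satisfies the recurrence: B(n+1) = sum_k C(n,k)*B(k).
B(5) = 52


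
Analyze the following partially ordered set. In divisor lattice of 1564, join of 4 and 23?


In a divisor lattice, join = lcm (least common multiple).
gcd(4,23) = 1
lcm(4,23) = 4*23/gcd = 92/1 = 92


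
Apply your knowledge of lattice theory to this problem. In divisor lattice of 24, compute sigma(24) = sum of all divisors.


sigma(n) = sum of divisors.
Divisors of 24: [1, 2, 3, 4, 6, 8, 12, 24]
Sum = 60


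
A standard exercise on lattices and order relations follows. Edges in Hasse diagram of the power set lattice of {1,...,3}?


A cover relation a -< b holds when a < b with no c strictly between.
Cover relations:
  {} -< {1}
  {} -< {2}
  {} -< {3}
  {1} -< {1,2}
  {1} -< {1,3}
  {2} -< {1,2}
  {2} -< {2,3}
  {3} -< {1,3}
  ...4 more
Total: 12


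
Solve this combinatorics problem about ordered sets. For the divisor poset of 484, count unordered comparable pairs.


A comparable pair {a,b} has a < b or b < a in the order.
Count unordered pairs where one element is strictly below the other.
Examples: {1,2}, {1,4}, {1,11}, {1,22}, ...
Total comparable pairs: 27


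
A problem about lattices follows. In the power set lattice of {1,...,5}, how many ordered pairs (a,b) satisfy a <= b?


The order relation is {(a,b) : a <= b}, reflexive so it includes (a,a).
Examples: ({},{}), ({},{1,2}), ({},{1,2,3}), ({},{1,2,3,4}), ({},{1,2,3,4,5}), ...
Total ordered pairs: 243


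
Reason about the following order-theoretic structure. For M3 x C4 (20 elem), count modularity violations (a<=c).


Modular law: if a <= c then a v (b ^ c) = (a v b) ^ c.
Check all triples (a,b,c) with a <= c among 20 elements.
This lattice is modular (diamonds M_m and their chain-products are modular).
Total violating triples: 0


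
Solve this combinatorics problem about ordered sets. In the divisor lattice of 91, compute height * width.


Height = length of longest chain minus 1; width = size of largest antichain.
A maximum chain: 1 | 13 | 91  (height 2).
A maximum antichain: {7, 13}  (width 2).
Product = 2 * 2 = 4


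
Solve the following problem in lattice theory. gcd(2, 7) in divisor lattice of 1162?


Meet=gcd.
gcd(2,7)=1


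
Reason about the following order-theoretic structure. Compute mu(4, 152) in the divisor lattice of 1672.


In a divisor lattice, mu(a,b) = mu(b/a) where mu is the classical Mobius function.
b/a = 152/4 = 38
Prime factorization of 38: primes [2, 19]
38 is squarefree with 2 prime factor(s), so mu(38) = (-1)^2 = 1


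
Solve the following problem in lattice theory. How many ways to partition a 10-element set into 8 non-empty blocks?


S(n,k) = k*S(n-1,k) + S(n-1,k-1).
S(9,8) = 36, S(9,7) = 462
S(10,8) = 8*36 + 462 = 288 + 462
S(10,8) = 750


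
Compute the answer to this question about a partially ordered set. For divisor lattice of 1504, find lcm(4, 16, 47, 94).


In a divisor lattice, join = lcm (least common multiple).
Compute lcm iteratively: start with first element, then lcm(current, next).
Elements: [4, 16, 47, 94]
lcm(4,16) = 16
lcm(16,47) = 752
lcm(752,94) = 752
Final lcm = 752


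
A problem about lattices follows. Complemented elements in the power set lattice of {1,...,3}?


An element a is complemented if some b has a meet b = bottom, a join b = top.
every subset A has complement S\A, so all elements are complemented.
Complemented elements: {}, {1}, {2}, {3}, {1,2}, {1,3}, ... (2 more)
Count: 8


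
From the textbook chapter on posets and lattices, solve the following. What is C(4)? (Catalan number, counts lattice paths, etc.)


C(n) = C(2n, n) / (n+1).
C(8, 4) = 70
C(4) = 70 / 5 = 14


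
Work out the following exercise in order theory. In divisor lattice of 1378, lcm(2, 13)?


Join=lcm.
gcd(2,13)=1
lcm=26


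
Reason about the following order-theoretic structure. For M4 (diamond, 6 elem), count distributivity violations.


Distributive law: a ^ (b v c) = (a ^ b) v (a ^ c).
Check all 6^3 = 216 ordered triples (a,b,c).
  e.g. a=a1, b=a2, c=a3: lhs=a1 != rhs=0
  e.g. a=a1, b=a2, c=a4: lhs=a1 != rhs=0
Total violating triples: 24


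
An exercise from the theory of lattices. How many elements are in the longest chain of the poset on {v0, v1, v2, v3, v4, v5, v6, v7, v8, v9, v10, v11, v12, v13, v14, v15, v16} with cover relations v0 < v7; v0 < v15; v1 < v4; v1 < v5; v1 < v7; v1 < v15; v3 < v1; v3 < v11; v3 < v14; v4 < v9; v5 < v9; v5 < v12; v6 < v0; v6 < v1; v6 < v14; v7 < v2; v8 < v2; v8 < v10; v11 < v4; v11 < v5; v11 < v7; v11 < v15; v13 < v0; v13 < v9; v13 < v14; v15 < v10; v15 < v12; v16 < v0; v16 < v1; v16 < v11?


A chain is a totally ordered subset; we count the number of elements in a maximum chain.
Compute, for each element x, the size of the longest chain ending at x:
  v3: 1
  v6: 1
  v8: 1
  v13: 1
  v16: 1
  v11: 2
  ...
A maximum chain: v6 < v0 < v7 < v2
Number of elements in the longest chain: 4
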